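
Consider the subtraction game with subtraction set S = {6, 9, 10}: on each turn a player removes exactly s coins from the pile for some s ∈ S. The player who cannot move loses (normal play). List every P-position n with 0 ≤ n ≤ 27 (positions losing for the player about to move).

0, 1, 2, 3, 4, 5, 16, 17, 18, 19, 20, 21

n :  0  1  2  3  4  5  6  7  8  9 10 11 12 13 14 15 16 17 18 19 20 21 22 23 24 25 26 27
G :  0  0  0  0  0  0  1  1  1  1  1  1  2  2  2  2  0  0  0  0  0  0  1  1  1  1  1  1
P-positions are exactly the n with G(n) = 0.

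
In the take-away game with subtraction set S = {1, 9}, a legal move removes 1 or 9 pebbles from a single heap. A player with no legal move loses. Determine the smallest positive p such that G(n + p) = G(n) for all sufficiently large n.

2

n :  0  1  2  3  4  5  6  7  8  9 10 11 12 13 14
G :  0  1  0  1  0  1  0  1  0  1  0  1  0  1  0
G(n+2) = G(n) holds for n = 0,…,8 (a full window of length max(S) = 9), so the sequence is purely periodic with period 2.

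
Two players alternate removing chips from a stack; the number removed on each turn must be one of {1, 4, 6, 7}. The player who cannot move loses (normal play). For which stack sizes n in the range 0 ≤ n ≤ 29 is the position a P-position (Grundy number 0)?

n :  0  1  2  3  4  5  6  7  8  9 10 11 12 13 14 15 16 17 18 19 20 21 22 23 24 25 26 27 28 29
G :  0  1  0  1  2  0  1  2  3  2  0  1  2  0  1  0  1  2  0  1  2  3  2  0  1  2  0  1  0  1
P-positions are exactly the n with G(n) = 0.

0, 2, 5, 10, 13, 15, 18, 23, 26, 28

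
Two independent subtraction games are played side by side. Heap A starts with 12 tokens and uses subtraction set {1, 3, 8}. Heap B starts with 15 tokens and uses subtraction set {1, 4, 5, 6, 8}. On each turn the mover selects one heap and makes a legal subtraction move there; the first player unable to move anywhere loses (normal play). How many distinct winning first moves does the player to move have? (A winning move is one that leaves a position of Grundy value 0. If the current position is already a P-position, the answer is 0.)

Heap A, S = {1, 3, 8}:
n :  0  1  2  3  4  5  6  7  8  9 10 11 12
G :  0  1  0  1  0  1  0  1  2  3  2  0  1
G_A(12) = 1.
Heap B, S = {1, 4, 5, 6, 8}:
n :  0  1  2  3  4  5  6  7  8  9 10 11 12 13 14 15
G :  0  1  0  1  2  3  2  3  4  0  1  0  1  2  3  2
G_B(15) = 2.
Combined Grundy value = 1 ⊕ 2 = 3.
A winning move leaves total XOR = 0, i.e. changes one component's Grundy value g to g ⊕ X where X is the current total.
Heap A: need g' = 1⊕3 = 2. Options: 12−1→G=0, 12−3→G=3, 12−8→G=0. Hits: 0.
Heap B: need g' = 2⊕3 = 1. Options: 15−1→G=3, 15−4→G=0, 15−5→G=1, 15−6→G=0, 15−8→G=3. Hits: 1.

1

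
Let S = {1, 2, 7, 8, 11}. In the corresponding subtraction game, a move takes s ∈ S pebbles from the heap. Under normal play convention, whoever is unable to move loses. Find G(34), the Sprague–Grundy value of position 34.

n :  0  1  2  3  4  5  6  7  8  9 10 11 12 13 14 15 16 17 18 19 20 21 22 23 24 25 26 27 28 29 30 31 32 33 34
G :  0  1  2  0  1  2  0  1  2  0  1  2  0  1  2  0  1  2  0  1  2  0  1  2  0  1  2  0  1  2  0  1  2  0  1

1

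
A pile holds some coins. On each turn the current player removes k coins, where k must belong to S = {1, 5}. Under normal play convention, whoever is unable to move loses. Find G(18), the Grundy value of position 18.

G(0) = 0
G(1) = mex{0} = 1
G(2) = mex{1} = 0
G(3) = mex{0} = 1
G(4) = mex{1} = 0
G(5) = mex{0,0} = 1
G(6) = mex{1,1} = 0
G(7) = mex{0,0} = 1
G(8) = mex{1,1} = 0
G(9) = mex{0,0} = 1
G(10) = mex{1,1} = 0
G(11) = mex{0,0} = 1
G(12) = mex{1,1} = 0
G(13) = mex{0,0} = 1
G(14) = mex{1,1} = 0
G(15) = mex{0,0} = 1
G(16) = mex{1,1} = 0
G(17) = mex{0,0} = 1
G(18) = mex{1,1} = 0

0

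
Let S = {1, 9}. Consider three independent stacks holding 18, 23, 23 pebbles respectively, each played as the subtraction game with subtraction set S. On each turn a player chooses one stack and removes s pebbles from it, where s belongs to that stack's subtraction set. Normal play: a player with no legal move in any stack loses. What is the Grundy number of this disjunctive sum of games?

All stacks use S = {1, 9}:
n :  0  1  2  3  4  5  6  7  8  9 10 11 12 13 14 15 16 17 18 19 20 21 22 23
G :  0  1  0  1  0  1  0  1  0  1  0  1  0  1  0  1  0  1  0  1  0  1  0  1
Stack A: G(18) = 0.
Stack B: G(23) = 1.
Stack C: G(23) = 1.
Combined Grundy value = 0 ⊕ 1 ⊕ 1 = 0.

0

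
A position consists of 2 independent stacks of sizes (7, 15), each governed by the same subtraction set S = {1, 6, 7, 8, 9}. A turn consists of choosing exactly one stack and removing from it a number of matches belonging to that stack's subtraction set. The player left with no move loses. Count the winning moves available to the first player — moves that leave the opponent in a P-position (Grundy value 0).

All stacks use S = {1, 6, 7, 8, 9}:
G(0) = 0
G(1) = mex{0} = 1
G(2) = mex{1} = 0
G(3) = mex{0} = 1
G(4) = mex{1} = 0
G(5) = mex{0} = 1
G(6) = mex{1,0} = 2
G(7) = mex{2,1,0} = 3
G(8) = mex{3,0,1,0} = 2
G(9) = mex{2,1,0,1,0} = 3
G(10) = mex{3,0,1,0,1} = 2
G(11) = mex{2,1,0,1,0} = 3
G(12) = mex{3,2,1,0,1} = 4
G(13) = mex{4,3,2,1,0} = 5
G(14) = mex{5,2,3,2,1} = 0
G(15) = mex{0,3,2,3,2} = 1
Stack A: G(7) = 3.
Stack B: G(15) = 1.
Combined Grundy value = 3 ⊕ 1 = 2.
A winning move leaves total XOR = 0, i.e. changes one component's Grundy value g to g ⊕ X where X is the current total.
Stack A: need g' = 3⊕2 = 1. Options: 7−1→G=2, 7−6→G=1, 7−7→G=0. Hits: 1.
Stack B: need g' = 1⊕2 = 3. Options: 15−1→G=0, 15−6→G=3, 15−7→G=2, 15−8→G=3, 15−9→G=2. Hits: 2.

3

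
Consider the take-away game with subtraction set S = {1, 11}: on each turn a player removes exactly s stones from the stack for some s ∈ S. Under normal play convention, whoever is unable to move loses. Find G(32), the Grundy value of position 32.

n :  0  1  2  3  4  5  6  7  8  9 10 11 12 13 14 15 16 17 18 19 20 21 22 23 24 25 26 27 28 29 30 31 32
G :  0  1  0  1  0  1  0  1  0  1  0  1  0  1  0  1  0  1  0  1  0  1  0  1  0  1  0  1  0  1  0  1  0

0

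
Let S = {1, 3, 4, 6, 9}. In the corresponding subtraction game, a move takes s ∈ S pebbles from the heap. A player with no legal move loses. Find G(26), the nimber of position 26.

0

G(0) = 0
G(1) = mex{0} = 1
G(2) = mex{1} = 0
G(3) = mex{0,0} = 1
G(4) = mex{1,1,0} = 2
G(5) = mex{2,0,1} = 3
G(6) = mex{3,1,0,0} = 2
G(7) = mex{2,2,1,1} = 0
G(8) = mex{0,3,2,0} = 1
G(9) = mex{1,2,3,1,0} = 4
G(10) = mex{4,0,2,2,1} = 3
G(11) = mex{3,1,0,3,0} = 2
G(12) = mex{2,4,1,2,1} = 0
G(13) = mex{0,3,4,0,2} = 1
G(14) = mex{1,2,3,1,3} = 0
G(15) = mex{0,0,2,4,2} = 1
G(16) = mex{1,1,0,3,0} = 2
G(17) = mex{2,0,1,2,1} = 3
G(18) = mex{3,1,0,0,4} = 2
G(19) = mex{2,2,1,1,3} = 0
G(20) = mex{0,3,2,0,2} = 1
G(21) = mex{1,2,3,1,0} = 4
G(22) = mex{4,0,2,2,1} = 3
G(23) = mex{3,1,0,3,0} = 2
G(24) = mex{2,4,1,2,1} = 0
G(25) = mex{0,3,4,0,2} = 1
G(26) = mex{1,2,3,1,3} = 0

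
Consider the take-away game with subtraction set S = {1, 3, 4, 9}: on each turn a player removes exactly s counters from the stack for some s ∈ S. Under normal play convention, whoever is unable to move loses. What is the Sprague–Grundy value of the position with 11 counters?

2

n :  0  1  2  3  4  5  6  7  8  9 10 11
G :  0  1  0  1  2  3  2  0  1  4  3  2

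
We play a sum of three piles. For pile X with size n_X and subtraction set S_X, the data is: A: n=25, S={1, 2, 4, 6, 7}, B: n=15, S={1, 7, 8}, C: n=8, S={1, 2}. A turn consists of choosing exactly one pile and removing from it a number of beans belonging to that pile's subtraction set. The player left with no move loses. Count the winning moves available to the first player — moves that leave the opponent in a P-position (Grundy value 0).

3

Pile A, S = {1, 2, 4, 6, 7}:
n :  0  1  2  3  4  5  6  7  8  9 10 11 12 13 14 15 16 17 18 19 20 21 22 23 24 25
G :  0  1  2  0  1  2  3  4  0  1  2  0  1  2  3  4  0  1  2  0  1  2  3  4  0  1
G_A(25) = 1.
Pile B, S = {1, 7, 8}:
G(0) = 0
G(1) = mex{0} = 1
G(2) = mex{1} = 0
G(3) = mex{0} = 1
G(4) = mex{1} = 0
G(5) = mex{0} = 1
G(6) = mex{1} = 0
G(7) = mex{0,0} = 1
G(8) = mex{1,1,0} = 2
G(9) = mex{2,0,1} = 3
G(10) = mex{3,1,0} = 2
G(11) = mex{2,0,1} = 3
G(12) = mex{3,1,0} = 2
G(13) = mex{2,0,1} = 3
G(14) = mex{3,1,0} = 2
G(15) = mex{2,2,1} = 0
G_B(15) = 0.
Pile C, S = {1, 2}:
G(0) = 0
G(1) = mex{0} = 1
G(2) = mex{1,0} = 2
G(3) = mex{2,1} = 0
G(4) = mex{0,2} = 1
G(5) = mex{1,0} = 2
G(6) = mex{2,1} = 0
G(7) = mex{0,2} = 1
G(8) = mex{1,0} = 2
G_C(8) = 2.
Combined Grundy value = 1 ⊕ 0 ⊕ 2 = 3.
A winning move leaves total XOR = 0, i.e. changes one component's Grundy value g to g ⊕ X where X is the current total.
Pile A: need g' = 1⊕3 = 2. Options: 25−1→G=0, 25−2→G=4, 25−4→G=2, 25−6→G=0, 25−7→G=2. Hits: 2.
Pile B: need g' = 0⊕3 = 3. Options: 15−1→G=2, 15−7→G=2, 15−8→G=1. Hits: 0.
Pile C: need g' = 2⊕3 = 1. Options: 8−1→G=1, 8−2→G=0. Hits: 1.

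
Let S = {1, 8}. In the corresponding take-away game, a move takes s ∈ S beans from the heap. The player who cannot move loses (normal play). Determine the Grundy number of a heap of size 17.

n :  0  1  2  3  4  5  6  7  8  9 10 11 12 13 14 15 16 17
G :  0  1  0  1  0  1  0  1  2  0  1  0  1  0  1  0  1  2

2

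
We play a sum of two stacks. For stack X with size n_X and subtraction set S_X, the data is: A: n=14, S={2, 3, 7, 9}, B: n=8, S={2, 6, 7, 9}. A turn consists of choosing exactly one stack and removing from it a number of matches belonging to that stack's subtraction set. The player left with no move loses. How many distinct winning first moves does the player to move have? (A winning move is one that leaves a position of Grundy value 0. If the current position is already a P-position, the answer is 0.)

Stack A, S = {2, 3, 7, 9}:
n :  0  1  2  3  4  5  6  7  8  9 10 11 12 13 14
G :  0  0  1  1  2  0  0  1  1  2  2  0  3  1  2
G_A(14) = 2.
Stack B, S = {2, 6, 7, 9}:
n : 0 1 2 3 4 5 6 7 8
G : 0 0 1 1 0 0 1 1 2
G_B(8) = 2.
Combined Grundy value = 2 ⊕ 2 = 0.
A winning move leaves total XOR = 0, i.e. changes one component's Grundy value g to g ⊕ X where X is the current total.
Stack A: target g' = 2⊕0 = 2, but every legal move changes the Grundy value (mex property), so 0 moves.
Stack B: target g' = 2⊕0 = 2, but every legal move changes the Grundy value (mex property), so 0 moves.

0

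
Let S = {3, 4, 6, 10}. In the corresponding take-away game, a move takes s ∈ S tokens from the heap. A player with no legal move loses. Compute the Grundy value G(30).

n :  0  1  2  3  4  5  6  7  8  9 10 11 12 13 14 15 16 17 18 19 20 21 22 23 24 25 26 27 28 29 30
G :  0  0  0  1  1  1  2  2  2  0  3  3  1  4  0  2  0  1  3  1  2  0  2  0  1  3  1  2  0  2  0

0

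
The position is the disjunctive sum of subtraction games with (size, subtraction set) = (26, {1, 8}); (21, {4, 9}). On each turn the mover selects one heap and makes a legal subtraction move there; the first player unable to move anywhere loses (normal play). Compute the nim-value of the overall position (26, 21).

Heap A, S = {1, 8}:
G(0) = 0
G(1) = mex{0} = 1
G(2) = mex{1} = 0
G(3) = mex{0} = 1
G(4) = mex{1} = 0
G(5) = mex{0} = 1
G(6) = mex{1} = 0
G(7) = mex{0} = 1
G(8) = mex{1,0} = 2
G(9) = mex{2,1} = 0
G(10) = mex{0,0} = 1
G(11) = mex{1,1} = 0
G(12) = mex{0,0} = 1
G(13) = mex{1,1} = 0
G(14) = mex{0,0} = 1
G(15) = mex{1,1} = 0
G(16) = mex{0,2} = 1
G(17) = mex{1,0} = 2
G(18) = mex{2,1} = 0
G(19) = mex{0,0} = 1
G(20) = mex{1,1} = 0
G(21) = mex{0,0} = 1
G(22) = mex{1,1} = 0
G(23) = mex{0,0} = 1
G(24) = mex{1,1} = 0
G(25) = mex{0,2} = 1
G(26) = mex{1,0} = 2
G_A(26) = 2.
Heap B, S = {4, 9}:
G(0) = 0
G(1) = mex{} = 0
G(2) = mex{} = 0
G(3) = mex{} = 0
G(4) = mex{0} = 1
G(5) = mex{0} = 1
G(6) = mex{0} = 1
G(7) = mex{0} = 1
G(8) = mex{1} = 0
G(9) = mex{1,0} = 2
G(10) = mex{1,0} = 2
G(11) = mex{1,0} = 2
G(12) = mex{0,0} = 1
G(13) = mex{2,1} = 0
G(14) = mex{2,1} = 0
G(15) = mex{2,1} = 0
G(16) = mex{1,1} = 0
G(17) = mex{0,0} = 1
G(18) = mex{0,2} = 1
G(19) = mex{0,2} = 1
G(20) = mex{0,2} = 1
G(21) = mex{1,1} = 0
G_B(21) = 0.
Combined Grundy value = 2 ⊕ 0 = 2.

2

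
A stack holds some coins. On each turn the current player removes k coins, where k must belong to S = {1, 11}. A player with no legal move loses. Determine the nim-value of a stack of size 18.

n :  0  1  2  3  4  5  6  7  8  9 10 11 12 13 14 15 16 17 18
G :  0  1  0  1  0  1  0  1  0  1  0  1  0  1  0  1  0  1  0

0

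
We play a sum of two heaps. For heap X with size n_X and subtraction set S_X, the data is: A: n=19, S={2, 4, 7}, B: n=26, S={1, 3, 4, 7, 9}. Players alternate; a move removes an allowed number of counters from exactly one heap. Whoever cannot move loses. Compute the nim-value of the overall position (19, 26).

2

Heap A, S = {2, 4, 7}:
n :  0  1  2  3  4  5  6  7  8  9 10 11 12 13 14 15 16 17 18 19
G :  0  0  1  1  2  2  0  3  1  0  2  1  0  2  1  0  2  1  0  2
G_A(19) = 2.
Heap B, S = {1, 3, 4, 7, 9}:
n :  0  1  2  3  4  5  6  7  8  9 10 11 12 13 14 15 16 17 18 19 20 21 22 23 24 25 26
G :  0  1  0  1  2  3  2  3  0  1  0  1  2  3  2  3  0  1  0  1  2  3  2  3  0  1  0
G_B(26) = 0.
Combined Grundy value = 2 ⊕ 0 = 2.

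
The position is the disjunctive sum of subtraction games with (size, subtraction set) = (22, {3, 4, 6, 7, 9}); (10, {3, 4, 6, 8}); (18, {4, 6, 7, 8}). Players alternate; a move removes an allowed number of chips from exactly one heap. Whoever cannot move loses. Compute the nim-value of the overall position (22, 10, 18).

1

Heap A, S = {3, 4, 6, 7, 9}:
n :  0  1  2  3  4  5  6  7  8  9 10 11 12 13 14 15 16 17 18 19 20 21 22
G :  0  0  0  1  1  1  2  2  2  3  3  3  0  0  0  1  1  1  2  2  2  3  3
G_A(22) = 3.
Heap B, S = {3, 4, 6, 8}:
n :  0  1  2  3  4  5  6  7  8  9 10
G :  0  0  0  1  1  1  2  2  2  3  3
G_B(10) = 3.
Heap C, S = {4, 6, 7, 8}:
G(0) = 0
G(1) = mex{} = 0
G(2) = mex{} = 0
G(3) = mex{} = 0
G(4) = mex{0} = 1
G(5) = mex{0} = 1
G(6) = mex{0,0} = 1
G(7) = mex{0,0,0} = 1
G(8) = mex{1,0,0,0} = 2
G(9) = mex{1,0,0,0} = 2
G(10) = mex{1,1,0,0} = 2
G(11) = mex{1,1,1,0} = 2
G(12) = mex{2,1,1,1} = 0
G(13) = mex{2,1,1,1} = 0
G(14) = mex{2,2,1,1} = 0
G(15) = mex{2,2,2,1} = 0
G(16) = mex{0,2,2,2} = 1
G(17) = mex{0,2,2,2} = 1
G(18) = mex{0,0,2,2} = 1
G_C(18) = 1.
Combined Grundy value = 3 ⊕ 3 ⊕ 1 = 1.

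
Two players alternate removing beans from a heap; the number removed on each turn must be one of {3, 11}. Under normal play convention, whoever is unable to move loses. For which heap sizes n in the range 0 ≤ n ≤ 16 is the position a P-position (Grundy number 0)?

n :  0  1  2  3  4  5  6  7  8  9 10 11 12 13 14 15 16
G :  0  0  0  1  1  1  0  0  0  1  1  1  2  2  0  0  0
P-positions are exactly the n with G(n) = 0.

0, 1, 2, 6, 7, 8, 14, 15, 16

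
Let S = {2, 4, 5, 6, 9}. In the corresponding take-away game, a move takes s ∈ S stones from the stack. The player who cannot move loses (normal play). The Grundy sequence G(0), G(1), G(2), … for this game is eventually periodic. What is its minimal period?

18

G(0) = 0
G(1) = mex{} = 0
G(2) = mex{0} = 1
G(3) = mex{0} = 1
G(4) = mex{1,0} = 2
G(5) = mex{1,0,0} = 2
G(6) = mex{2,1,0,0} = 3
G(7) = mex{2,1,1,0} = 3
G(8) = mex{3,2,1,1} = 0
G(9) = mex{3,2,2,1,0} = 4
G(10) = mex{0,3,2,2,0} = 1
G(11) = mex{4,3,3,2,1} = 0
G(12) = mex{1,0,3,3,1} = 2
G(13) = mex{0,4,0,3,2} = 1
G(14) = mex{2,1,4,0,2} = 3
G(15) = mex{1,0,1,4,3} = 2
G(16) = mex{3,2,0,1,3} = 4
G(17) = mex{2,1,2,0,0} = 3
G(18) = mex{4,3,1,2,4} = 0
G(19) = mex{3,2,3,1,1} = 0
G(20) = mex{0,4,2,3,0} = 1
G(21) = mex{0,3,4,2,2} = 1
G(22) = mex{1,0,3,4,1} = 2
G(23) = mex{1,0,0,3,3} = 2
G(24) = mex{2,1,0,0,2} = 3
G(25) = mex{2,1,1,0,4} = 3
G(26) = mex{3,2,1,1,3} = 0
G(27) = mex{3,2,2,1,0} = 4
G(28) = mex{0,3,2,2,0} = 1
G(29) = mex{4,3,3,2,1} = 0
G(30) = mex{1,0,3,3,1} = 2
G(31) = mex{0,4,0,3,2} = 1
G(32) = mex{2,1,4,0,2} = 3
G(33) = mex{1,0,1,4,3} = 2
G(34) = mex{3,2,0,1,3} = 4
G(35) = mex{2,1,2,0,0} = 3
G(36) = mex{4,3,1,2,4} = 0
G(37) = mex{3,2,3,1,1} = 0
G(n+18) = G(n) holds for n = 0,…,8 (a full window of length max(S) = 9), so the sequence is purely periodic with period 18.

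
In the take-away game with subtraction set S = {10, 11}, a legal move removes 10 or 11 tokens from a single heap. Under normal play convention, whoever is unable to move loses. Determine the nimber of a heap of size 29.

n :  0  1  2  3  4  5  6  7  8  9 10 11 12 13 14 15 16 17 18 19 20 21 22 23 24 25 26 27 28 29
G :  0  0  0  0  0  0  0  0  0  0  1  1  1  1  1  1  1  1  1  1  2  0  0  0  0  0  0  0  0  0

0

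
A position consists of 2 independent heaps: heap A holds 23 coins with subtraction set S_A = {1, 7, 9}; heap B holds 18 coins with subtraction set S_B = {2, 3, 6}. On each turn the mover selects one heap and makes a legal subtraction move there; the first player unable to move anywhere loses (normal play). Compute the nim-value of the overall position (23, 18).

1

Heap A, S = {1, 7, 9}:
G(0) = 0
G(1) = mex{0} = 1
G(2) = mex{1} = 0
G(3) = mex{0} = 1
G(4) = mex{1} = 0
G(5) = mex{0} = 1
G(6) = mex{1} = 0
G(7) = mex{0,0} = 1
G(8) = mex{1,1} = 0
G(9) = mex{0,0,0} = 1
G(10) = mex{1,1,1} = 0
G(11) = mex{0,0,0} = 1
G(12) = mex{1,1,1} = 0
G(13) = mex{0,0,0} = 1
G(14) = mex{1,1,1} = 0
G(15) = mex{0,0,0} = 1
G(16) = mex{1,1,1} = 0
G(17) = mex{0,0,0} = 1
G(18) = mex{1,1,1} = 0
G(19) = mex{0,0,0} = 1
G(20) = mex{1,1,1} = 0
G(21) = mex{0,0,0} = 1
G(22) = mex{1,1,1} = 0
G(23) = mex{0,0,0} = 1
G_A(23) = 1.
Heap B, S = {2, 3, 6}:
G(0) = 0
G(1) = mex{} = 0
G(2) = mex{0} = 1
G(3) = mex{0,0} = 1
G(4) = mex{1,0} = 2
G(5) = mex{1,1} = 0
G(6) = mex{2,1,0} = 3
G(7) = mex{0,2,0} = 1
G(8) = mex{3,0,1} = 2
G(9) = mex{1,3,1} = 0
G(10) = mex{2,1,2} = 0
G(11) = mex{0,2,0} = 1
G(12) = mex{0,0,3} = 1
G(13) = mex{1,0,1} = 2
G(14) = mex{1,1,2} = 0
G(15) = mex{2,1,0} = 3
G(16) = mex{0,2,0} = 1
G(17) = mex{3,0,1} = 2
G(18) = mex{1,3,1} = 0
G_B(18) = 0.
Combined Grundy value = 1 ⊕ 0 = 1.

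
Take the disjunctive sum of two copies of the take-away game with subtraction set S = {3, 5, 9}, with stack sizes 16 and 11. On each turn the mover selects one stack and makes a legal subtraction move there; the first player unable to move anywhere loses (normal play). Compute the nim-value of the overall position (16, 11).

All stacks use S = {3, 5, 9}:
n :  0  1  2  3  4  5  6  7  8  9 10 11 12 13 14 15 16
G :  0  0  0  1  1  1  2  2  0  3  3  1  0  2  0  1  0
Stack A: G(16) = 0.
Stack B: G(11) = 1.
Combined Grundy value = 0 ⊕ 1 = 1.

1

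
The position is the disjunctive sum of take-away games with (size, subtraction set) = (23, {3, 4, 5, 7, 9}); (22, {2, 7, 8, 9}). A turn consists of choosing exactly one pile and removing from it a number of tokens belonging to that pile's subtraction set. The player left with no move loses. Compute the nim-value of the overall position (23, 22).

2

Pile A, S = {3, 4, 5, 7, 9}:
n :  0  1  2  3  4  5  6  7  8  9 10 11 12 13 14 15 16 17 18 19 20 21 22 23
G :  0  0  0  1  1  1  2  2  2  3  3  3  0  0  0  1  1  1  2  2  2  3  3  3
G_A(23) = 3.
Pile B, S = {2, 7, 8, 9}:
G(0) = 0
G(1) = mex{} = 0
G(2) = mex{0} = 1
G(3) = mex{0} = 1
G(4) = mex{1} = 0
G(5) = mex{1} = 0
G(6) = mex{0} = 1
G(7) = mex{0,0} = 1
G(8) = mex{1,0,0} = 2
G(9) = mex{1,1,0,0} = 2
G(10) = mex{2,1,1,0} = 3
G(11) = mex{2,0,1,1} = 3
G(12) = mex{3,0,0,1} = 2
G(13) = mex{3,1,0,0} = 2
G(14) = mex{2,1,1,0} = 3
G(15) = mex{2,2,1,1} = 0
G(16) = mex{3,2,2,1} = 0
G(17) = mex{0,3,2,2} = 1
G(18) = mex{0,3,3,2} = 1
G(19) = mex{1,2,3,3} = 0
G(20) = mex{1,2,2,3} = 0
G(21) = mex{0,3,2,2} = 1
G(22) = mex{0,0,3,2} = 1
G_B(22) = 1.
Combined Grundy value = 3 ⊕ 1 = 2.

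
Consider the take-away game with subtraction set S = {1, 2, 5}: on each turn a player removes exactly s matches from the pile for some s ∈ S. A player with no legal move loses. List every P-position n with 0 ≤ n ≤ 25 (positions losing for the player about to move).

n :  0  1  2  3  4  5  6  7  8  9 10 11 12 13 14 15 16 17 18 19 20 21 22 23 24 25
G :  0  1  2  0  1  2  0  1  2  0  1  2  0  1  2  0  1  2  0  1  2  0  1  2  0  1
P-positions are exactly the n with G(n) = 0.

0, 3, 6, 9, 12, 15, 18, 21, 24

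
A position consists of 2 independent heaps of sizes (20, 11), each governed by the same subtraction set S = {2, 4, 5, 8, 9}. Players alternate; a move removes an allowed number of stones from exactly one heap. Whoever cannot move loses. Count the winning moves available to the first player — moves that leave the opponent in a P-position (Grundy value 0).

All heaps use S = {2, 4, 5, 8, 9}:
n :  0  1  2  3  4  5  6  7  8  9 10 11 12 13 14 15 16 17 18 19 20
G :  0  0  1  1  2  2  3  0  4  1  5  2  3  0  0  1  1  2  2  3  0
Heap A: G(20) = 0.
Heap B: G(11) = 2.
Combined Grundy value = 0 ⊕ 2 = 2.
A winning move leaves total XOR = 0, i.e. changes one component's Grundy value g to g ⊕ X where X is the current total.
Heap A: need g' = 0⊕2 = 2. Options: 20−2→G=2, 20−4→G=1, 20−5→G=1, 20−8→G=3, 20−9→G=2. Hits: 2.
Heap B: need g' = 2⊕2 = 0. Options: 11−2→G=1, 11−4→G=0, 11−5→G=3, 11−8→G=1, 11−9→G=1. Hits: 1.

3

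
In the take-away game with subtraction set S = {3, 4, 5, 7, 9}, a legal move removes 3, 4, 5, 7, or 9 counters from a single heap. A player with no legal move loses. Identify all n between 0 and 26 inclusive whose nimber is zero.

n :  0  1  2  3  4  5  6  7  8  9 10 11 12 13 14 15 16 17 18 19 20 21 22 23 24 25 26
G :  0  0  0  1  1  1  2  2  2  3  3  3  0  0  0  1  1  1  2  2  2  3  3  3  0  0  0
P-positions are exactly the n with G(n) = 0.

0, 1, 2, 12, 13, 14, 24, 25, 26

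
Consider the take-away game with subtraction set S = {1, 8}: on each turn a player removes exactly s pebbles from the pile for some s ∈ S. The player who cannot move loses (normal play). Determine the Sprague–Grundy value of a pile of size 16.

G(0) = 0
G(1) = mex{0} = 1
G(2) = mex{1} = 0
G(3) = mex{0} = 1
G(4) = mex{1} = 0
G(5) = mex{0} = 1
G(6) = mex{1} = 0
G(7) = mex{0} = 1
G(8) = mex{1,0} = 2
G(9) = mex{2,1} = 0
G(10) = mex{0,0} = 1
G(11) = mex{1,1} = 0
G(12) = mex{0,0} = 1
G(13) = mex{1,1} = 0
G(14) = mex{0,0} = 1
G(15) = mex{1,1} = 0
G(16) = mex{0,2} = 1

1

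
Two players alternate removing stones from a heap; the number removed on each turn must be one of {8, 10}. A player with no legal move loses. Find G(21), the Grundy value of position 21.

0

G(0) = 0
G(1) = mex{} = 0
G(2) = mex{} = 0
G(3) = mex{} = 0
G(4) = mex{} = 0
G(5) = mex{} = 0
G(6) = mex{} = 0
G(7) = mex{} = 0
G(8) = mex{0} = 1
G(9) = mex{0} = 1
G(10) = mex{0,0} = 1
G(11) = mex{0,0} = 1
G(12) = mex{0,0} = 1
G(13) = mex{0,0} = 1
G(14) = mex{0,0} = 1
G(15) = mex{0,0} = 1
G(16) = mex{1,0} = 2
G(17) = mex{1,0} = 2
G(18) = mex{1,1} = 0
G(19) = mex{1,1} = 0
G(20) = mex{1,1} = 0
G(21) = mex{1,1} = 0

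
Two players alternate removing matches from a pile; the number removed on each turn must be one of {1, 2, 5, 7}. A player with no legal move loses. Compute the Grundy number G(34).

n :  0  1  2  3  4  5  6  7  8  9 10 11 12 13 14 15 16 17 18 19 20 21 22 23 24 25 26 27 28 29 30 31 32 33 34
G :  0  1  2  0  1  2  0  1  2  0  1  2  0  1  2  0  1  2  0  1  2  0  1  2  0  1  2  0  1  2  0  1  2  0  1

1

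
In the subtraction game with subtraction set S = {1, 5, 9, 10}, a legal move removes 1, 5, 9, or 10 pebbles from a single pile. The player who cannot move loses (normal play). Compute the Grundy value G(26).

n :  0  1  2  3  4  5  6  7  8  9 10 11 12 13 14 15 16 17 18 19 20 21 22 23 24 25 26
G :  0  1  0  1  0  1  0  1  0  1  2  3  2  3  2  3  2  3  2  0  1  0  1  0  1  0  1

1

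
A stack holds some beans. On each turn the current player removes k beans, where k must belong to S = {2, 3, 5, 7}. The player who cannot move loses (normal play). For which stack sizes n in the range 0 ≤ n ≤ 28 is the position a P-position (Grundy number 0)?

0, 1, 9, 10, 18, 19, 27, 28

G(0) = 0
G(1) = mex{} = 0
G(2) = mex{0} = 1
G(3) = mex{0,0} = 1
G(4) = mex{1,0} = 2
G(5) = mex{1,1,0} = 2
G(6) = mex{2,1,0} = 3
G(7) = mex{2,2,1,0} = 3
G(8) = mex{3,2,1,0} = 4
G(9) = mex{3,3,2,1} = 0
G(10) = mex{4,3,2,1} = 0
G(11) = mex{0,4,3,2} = 1
G(12) = mex{0,0,3,2} = 1
G(13) = mex{1,0,4,3} = 2
G(14) = mex{1,1,0,3} = 2
G(15) = mex{2,1,0,4} = 3
G(16) = mex{2,2,1,0} = 3
G(17) = mex{3,2,1,0} = 4
G(18) = mex{3,3,2,1} = 0
G(19) = mex{4,3,2,1} = 0
G(20) = mex{0,4,3,2} = 1
G(21) = mex{0,0,3,2} = 1
G(22) = mex{1,0,4,3} = 2
G(23) = mex{1,1,0,3} = 2
G(24) = mex{2,1,0,4} = 3
G(25) = mex{2,2,1,0} = 3
G(26) = mex{3,2,1,0} = 4
G(27) = mex{3,3,2,1} = 0
G(28) = mex{4,3,2,1} = 0
P-positions are exactly the n with G(n) = 0.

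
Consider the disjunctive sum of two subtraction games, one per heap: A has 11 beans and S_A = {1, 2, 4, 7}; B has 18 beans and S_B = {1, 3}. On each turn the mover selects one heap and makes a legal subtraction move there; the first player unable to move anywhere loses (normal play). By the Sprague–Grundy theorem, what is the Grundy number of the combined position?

2

Heap A, S = {1, 2, 4, 7}:
G(0) = 0
G(1) = mex{0} = 1
G(2) = mex{1,0} = 2
G(3) = mex{2,1} = 0
G(4) = mex{0,2,0} = 1
G(5) = mex{1,0,1} = 2
G(6) = mex{2,1,2} = 0
G(7) = mex{0,2,0,0} = 1
G(8) = mex{1,0,1,1} = 2
G(9) = mex{2,1,2,2} = 0
G(10) = mex{0,2,0,0} = 1
G(11) = mex{1,0,1,1} = 2
G_A(11) = 2.
Heap B, S = {1, 3}:
n :  0  1  2  3  4  5  6  7  8  9 10 11 12 13 14 15 16 17 18
G :  0  1  0  1  0  1  0  1  0  1  0  1  0  1  0  1  0  1  0
G_B(18) = 0.
Combined Grundy value = 2 ⊕ 0 = 2.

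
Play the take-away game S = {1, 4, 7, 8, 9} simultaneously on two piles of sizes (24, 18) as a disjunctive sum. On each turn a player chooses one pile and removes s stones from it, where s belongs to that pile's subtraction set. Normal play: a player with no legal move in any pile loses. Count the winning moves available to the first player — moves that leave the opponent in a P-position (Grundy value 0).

All piles use S = {1, 4, 7, 8, 9}:
G(0) = 0
G(1) = mex{0} = 1
G(2) = mex{1} = 0
G(3) = mex{0} = 1
G(4) = mex{1,0} = 2
G(5) = mex{2,1} = 0
G(6) = mex{0,0} = 1
G(7) = mex{1,1,0} = 2
G(8) = mex{2,2,1,0} = 3
G(9) = mex{3,0,0,1,0} = 2
G(10) = mex{2,1,1,0,1} = 3
G(11) = mex{3,2,2,1,0} = 4
G(12) = mex{4,3,0,2,1} = 5
G(13) = mex{5,2,1,0,2} = 3
G(14) = mex{3,3,2,1,0} = 4
G(15) = mex{4,4,3,2,1} = 0
G(16) = mex{0,5,2,3,2} = 1
G(17) = mex{1,3,3,2,3} = 0
G(18) = mex{0,4,4,3,2} = 1
G(19) = mex{1,0,5,4,3} = 2
G(20) = mex{2,1,3,5,4} = 0
G(21) = mex{0,0,4,3,5} = 1
G(22) = mex{1,1,0,4,3} = 2
G(23) = mex{2,2,1,0,4} = 3
G(24) = mex{3,0,0,1,0} = 2
Pile A: G(24) = 2.
Pile B: G(18) = 1.
Combined Grundy value = 2 ⊕ 1 = 3.
A winning move leaves total XOR = 0, i.e. changes one component's Grundy value g to g ⊕ X where X is the current total.
Pile A: need g' = 2⊕3 = 1. Options: 24−1→G=3, 24−4→G=0, 24−7→G=0, 24−8→G=1, 24−9→G=0. Hits: 1.
Pile B: need g' = 1⊕3 = 2. Options: 18−1→G=0, 18−4→G=4, 18−7→G=4, 18−8→G=3, 18−9→G=2. Hits: 1.

2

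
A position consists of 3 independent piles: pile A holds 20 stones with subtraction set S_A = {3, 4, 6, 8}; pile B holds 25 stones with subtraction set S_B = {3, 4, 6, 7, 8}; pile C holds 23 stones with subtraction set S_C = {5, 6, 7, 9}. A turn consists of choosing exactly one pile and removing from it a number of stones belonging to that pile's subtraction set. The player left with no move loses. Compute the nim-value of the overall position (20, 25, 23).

3

Pile A, S = {3, 4, 6, 8}:
n :  0  1  2  3  4  5  6  7  8  9 10 11 12 13 14 15 16 17 18 19 20
G :  0  0  0  1  1  1  2  2  2  3  3  0  0  0  1  1  1  2  2  2  3
G_A(20) = 3.
Pile B, S = {3, 4, 6, 7, 8}:
G(0) = 0
G(1) = mex{} = 0
G(2) = mex{} = 0
G(3) = mex{0} = 1
G(4) = mex{0,0} = 1
G(5) = mex{0,0} = 1
G(6) = mex{1,0,0} = 2
G(7) = mex{1,1,0,0} = 2
G(8) = mex{1,1,0,0,0} = 2
G(9) = mex{2,1,1,0,0} = 3
G(10) = mex{2,2,1,1,0} = 3
G(11) = mex{2,2,1,1,1} = 0
G(12) = mex{3,2,2,1,1} = 0
G(13) = mex{3,3,2,2,1} = 0
G(14) = mex{0,3,2,2,2} = 1
G(15) = mex{0,0,3,2,2} = 1
G(16) = mex{0,0,3,3,2} = 1
G(17) = mex{1,0,0,3,3} = 2
G(18) = mex{1,1,0,0,3} = 2
G(19) = mex{1,1,0,0,0} = 2
G(20) = mex{2,1,1,0,0} = 3
G(21) = mex{2,2,1,1,0} = 3
G(22) = mex{2,2,1,1,1} = 0
G(23) = mex{3,2,2,1,1} = 0
G(24) = mex{3,3,2,2,1} = 0
G(25) = mex{0,3,2,2,2} = 1
G_B(25) = 1.
Pile C, S = {5, 6, 7, 9}:
n :  0  1  2  3  4  5  6  7  8  9 10 11 12 13 14 15 16 17 18 19 20 21 22 23
G :  0  0  0  0  0  1  1  1  1  1  2  2  2  2  0  0  0  0  0  1  1  1  1  1
G_C(23) = 1.
Combined Grundy value = 3 ⊕ 1 ⊕ 1 = 3.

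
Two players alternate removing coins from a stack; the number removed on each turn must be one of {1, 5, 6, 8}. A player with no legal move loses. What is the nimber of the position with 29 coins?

n :  0  1  2  3  4  5  6  7  8  9 10 11 12 13 14 15 16 17 18 19 20 21 22 23 24 25 26 27 28 29
G :  0  1  0  1  0  1  2  3  2  3  2  0  1  0  1  0  1  2  3  2  3  2  0  1  0  1  0  1  2  3

3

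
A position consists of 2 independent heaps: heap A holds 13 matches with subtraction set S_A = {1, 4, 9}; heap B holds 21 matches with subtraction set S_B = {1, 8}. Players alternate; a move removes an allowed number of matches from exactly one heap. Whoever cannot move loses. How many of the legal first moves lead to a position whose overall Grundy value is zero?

0

Heap A, S = {1, 4, 9}:
G(0) = 0
G(1) = mex{0} = 1
G(2) = mex{1} = 0
G(3) = mex{0} = 1
G(4) = mex{1,0} = 2
G(5) = mex{2,1} = 0
G(6) = mex{0,0} = 1
G(7) = mex{1,1} = 0
G(8) = mex{0,2} = 1
G(9) = mex{1,0,0} = 2
G(10) = mex{2,1,1} = 0
G(11) = mex{0,0,0} = 1
G(12) = mex{1,1,1} = 0
G(13) = mex{0,2,2} = 1
G_A(13) = 1.
Heap B, S = {1, 8}:
G(0) = 0
G(1) = mex{0} = 1
G(2) = mex{1} = 0
G(3) = mex{0} = 1
G(4) = mex{1} = 0
G(5) = mex{0} = 1
G(6) = mex{1} = 0
G(7) = mex{0} = 1
G(8) = mex{1,0} = 2
G(9) = mex{2,1} = 0
G(10) = mex{0,0} = 1
G(11) = mex{1,1} = 0
G(12) = mex{0,0} = 1
G(13) = mex{1,1} = 0
G(14) = mex{0,0} = 1
G(15) = mex{1,1} = 0
G(16) = mex{0,2} = 1
G(17) = mex{1,0} = 2
G(18) = mex{2,1} = 0
G(19) = mex{0,0} = 1
G(20) = mex{1,1} = 0
G(21) = mex{0,0} = 1
G_B(21) = 1.
Combined Grundy value = 1 ⊕ 1 = 0.
A winning move leaves total XOR = 0, i.e. changes one component's Grundy value g to g ⊕ X where X is the current total.
Heap A: target g' = 1⊕0 = 1, but every legal move changes the Grundy value (mex property), so 0 moves.
Heap B: target g' = 1⊕0 = 1, but every legal move changes the Grundy value (mex property), so 0 moves.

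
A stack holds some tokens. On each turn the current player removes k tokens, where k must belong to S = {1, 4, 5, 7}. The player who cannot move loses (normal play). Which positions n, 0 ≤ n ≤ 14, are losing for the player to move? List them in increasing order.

G(0) = 0
G(1) = mex{0} = 1
G(2) = mex{1} = 0
G(3) = mex{0} = 1
G(4) = mex{1,0} = 2
G(5) = mex{2,1,0} = 3
G(6) = mex{3,0,1} = 2
G(7) = mex{2,1,0,0} = 3
G(8) = mex{3,2,1,1} = 0
G(9) = mex{0,3,2,0} = 1
G(10) = mex{1,2,3,1} = 0
G(11) = mex{0,3,2,2} = 1
G(12) = mex{1,0,3,3} = 2
G(13) = mex{2,1,0,2} = 3
G(14) = mex{3,0,1,3} = 2
P-positions are exactly the n with G(n) = 0.

0, 2, 8, 10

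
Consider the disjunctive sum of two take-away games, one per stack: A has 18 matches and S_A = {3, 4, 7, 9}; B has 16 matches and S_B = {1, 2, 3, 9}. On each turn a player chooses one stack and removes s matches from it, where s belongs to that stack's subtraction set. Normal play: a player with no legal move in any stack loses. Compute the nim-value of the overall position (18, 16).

Stack A, S = {3, 4, 7, 9}:
n :  0  1  2  3  4  5  6  7  8  9 10 11 12 13 14 15 16 17 18
G :  0  0  0  1  1  1  2  2  2  3  3  3  0  0  0  1  1  1  2
G_A(18) = 2.
Stack B, S = {1, 2, 3, 9}:
G(0) = 0
G(1) = mex{0} = 1
G(2) = mex{1,0} = 2
G(3) = mex{2,1,0} = 3
G(4) = mex{3,2,1} = 0
G(5) = mex{0,3,2} = 1
G(6) = mex{1,0,3} = 2
G(7) = mex{2,1,0} = 3
G(8) = mex{3,2,1} = 0
G(9) = mex{0,3,2,0} = 1
G(10) = mex{1,0,3,1} = 2
G(11) = mex{2,1,0,2} = 3
G(12) = mex{3,2,1,3} = 0
G(13) = mex{0,3,2,0} = 1
G(14) = mex{1,0,3,1} = 2
G(15) = mex{2,1,0,2} = 3
G(16) = mex{3,2,1,3} = 0
G_B(16) = 0.
Combined Grundy value = 2 ⊕ 0 = 2.

2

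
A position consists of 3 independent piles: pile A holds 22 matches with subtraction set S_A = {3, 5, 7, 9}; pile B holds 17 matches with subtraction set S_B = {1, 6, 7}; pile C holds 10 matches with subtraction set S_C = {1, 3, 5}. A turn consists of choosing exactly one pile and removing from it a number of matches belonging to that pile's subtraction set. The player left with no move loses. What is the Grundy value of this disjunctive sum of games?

2

Pile A, S = {3, 5, 7, 9}:
G(0) = 0
G(1) = mex{} = 0
G(2) = mex{} = 0
G(3) = mex{0} = 1
G(4) = mex{0} = 1
G(5) = mex{0,0} = 1
G(6) = mex{1,0} = 2
G(7) = mex{1,0,0} = 2
G(8) = mex{1,1,0} = 2
G(9) = mex{2,1,0,0} = 3
G(10) = mex{2,1,1,0} = 3
G(11) = mex{2,2,1,0} = 3
G(12) = mex{3,2,1,1} = 0
G(13) = mex{3,2,2,1} = 0
G(14) = mex{3,3,2,1} = 0
G(15) = mex{0,3,2,2} = 1
G(16) = mex{0,3,3,2} = 1
G(17) = mex{0,0,3,2} = 1
G(18) = mex{1,0,3,3} = 2
G(19) = mex{1,0,0,3} = 2
G(20) = mex{1,1,0,3} = 2
G(21) = mex{2,1,0,0} = 3
G(22) = mex{2,1,1,0} = 3
G_A(22) = 3.
Pile B, S = {1, 6, 7}:
G(0) = 0
G(1) = mex{0} = 1
G(2) = mex{1} = 0
G(3) = mex{0} = 1
G(4) = mex{1} = 0
G(5) = mex{0} = 1
G(6) = mex{1,0} = 2
G(7) = mex{2,1,0} = 3
G(8) = mex{3,0,1} = 2
G(9) = mex{2,1,0} = 3
G(10) = mex{3,0,1} = 2
G(11) = mex{2,1,0} = 3
G(12) = mex{3,2,1} = 0
G(13) = mex{0,3,2} = 1
G(14) = mex{1,2,3} = 0
G(15) = mex{0,3,2} = 1
G(16) = mex{1,2,3} = 0
G(17) = mex{0,3,2} = 1
G_B(17) = 1.
Pile C, S = {1, 3, 5}:
G(0) = 0
G(1) = mex{0} = 1
G(2) = mex{1} = 0
G(3) = mex{0,0} = 1
G(4) = mex{1,1} = 0
G(5) = mex{0,0,0} = 1
G(6) = mex{1,1,1} = 0
G(7) = mex{0,0,0} = 1
G(8) = mex{1,1,1} = 0
G(9) = mex{0,0,0} = 1
G(10) = mex{1,1,1} = 0
G_C(10) = 0.
Combined Grundy value = 3 ⊕ 1 ⊕ 0 = 2.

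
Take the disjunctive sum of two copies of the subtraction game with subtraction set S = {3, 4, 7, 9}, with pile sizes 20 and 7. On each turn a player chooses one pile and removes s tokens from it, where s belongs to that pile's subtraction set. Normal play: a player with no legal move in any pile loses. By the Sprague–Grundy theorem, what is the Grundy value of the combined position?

All piles use S = {3, 4, 7, 9}:
G(0) = 0
G(1) = mex{} = 0
G(2) = mex{} = 0
G(3) = mex{0} = 1
G(4) = mex{0,0} = 1
G(5) = mex{0,0} = 1
G(6) = mex{1,0} = 2
G(7) = mex{1,1,0} = 2
G(8) = mex{1,1,0} = 2
G(9) = mex{2,1,0,0} = 3
G(10) = mex{2,2,1,0} = 3
G(11) = mex{2,2,1,0} = 3
G(12) = mex{3,2,1,1} = 0
G(13) = mex{3,3,2,1} = 0
G(14) = mex{3,3,2,1} = 0
G(15) = mex{0,3,2,2} = 1
G(16) = mex{0,0,3,2} = 1
G(17) = mex{0,0,3,2} = 1
G(18) = mex{1,0,3,3} = 2
G(19) = mex{1,1,0,3} = 2
G(20) = mex{1,1,0,3} = 2
Pile A: G(20) = 2.
Pile B: G(7) = 2.
Combined Grundy value = 2 ⊕ 2 = 0.

0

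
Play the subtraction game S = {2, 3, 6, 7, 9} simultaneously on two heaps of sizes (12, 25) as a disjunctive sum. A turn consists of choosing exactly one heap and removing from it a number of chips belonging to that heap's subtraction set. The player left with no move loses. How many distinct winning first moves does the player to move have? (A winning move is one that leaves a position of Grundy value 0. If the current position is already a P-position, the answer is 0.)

All heaps use S = {2, 3, 6, 7, 9}:
n :  0  1  2  3  4  5  6  7  8  9 10 11 12 13 14 15 16 17 18 19 20 21 22 23 24 25
G :  0  0  1  1  2  0  3  1  2  2  3  3  4  0  5  1  4  0  0  1  1  2  2  3  3  5
Heap A: G(12) = 4.
Heap B: G(25) = 5.
Combined Grundy value = 4 ⊕ 5 = 1.
A winning move leaves total XOR = 0, i.e. changes one component's Grundy value g to g ⊕ X where X is the current total.
Heap A: need g' = 4⊕1 = 5. Options: 12−2→G=3, 12−3→G=2, 12−6→G=3, 12−7→G=0, 12−9→G=1. Hits: 0.
Heap B: need g' = 5⊕1 = 4. Options: 25−2→G=3, 25−3→G=2, 25−6→G=1, 25−7→G=0, 25−9→G=4. Hits: 1.

1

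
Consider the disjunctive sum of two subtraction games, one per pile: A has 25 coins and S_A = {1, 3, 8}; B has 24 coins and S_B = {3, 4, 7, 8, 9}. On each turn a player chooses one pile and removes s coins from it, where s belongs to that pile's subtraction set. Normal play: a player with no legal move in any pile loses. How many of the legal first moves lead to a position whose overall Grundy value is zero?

6

Pile A, S = {1, 3, 8}:
G(0) = 0
G(1) = mex{0} = 1
G(2) = mex{1} = 0
G(3) = mex{0,0} = 1
G(4) = mex{1,1} = 0
G(5) = mex{0,0} = 1
G(6) = mex{1,1} = 0
G(7) = mex{0,0} = 1
G(8) = mex{1,1,0} = 2
G(9) = mex{2,0,1} = 3
G(10) = mex{3,1,0} = 2
G(11) = mex{2,2,1} = 0
G(12) = mex{0,3,0} = 1
G(13) = mex{1,2,1} = 0
G(14) = mex{0,0,0} = 1
G(15) = mex{1,1,1} = 0
G(16) = mex{0,0,2} = 1
G(17) = mex{1,1,3} = 0
G(18) = mex{0,0,2} = 1
G(19) = mex{1,1,0} = 2
G(20) = mex{2,0,1} = 3
G(21) = mex{3,1,0} = 2
G(22) = mex{2,2,1} = 0
G(23) = mex{0,3,0} = 1
G(24) = mex{1,2,1} = 0
G(25) = mex{0,0,0} = 1
G_A(25) = 1.
Pile B, S = {3, 4, 7, 8, 9}:
G(0) = 0
G(1) = mex{} = 0
G(2) = mex{} = 0
G(3) = mex{0} = 1
G(4) = mex{0,0} = 1
G(5) = mex{0,0} = 1
G(6) = mex{1,0} = 2
G(7) = mex{1,1,0} = 2
G(8) = mex{1,1,0,0} = 2
G(9) = mex{2,1,0,0,0} = 3
G(10) = mex{2,2,1,0,0} = 3
G(11) = mex{2,2,1,1,0} = 3
G(12) = mex{3,2,1,1,1} = 0
G(13) = mex{3,3,2,1,1} = 0
G(14) = mex{3,3,2,2,1} = 0
G(15) = mex{0,3,2,2,2} = 1
G(16) = mex{0,0,3,2,2} = 1
G(17) = mex{0,0,3,3,2} = 1
G(18) = mex{1,0,3,3,3} = 2
G(19) = mex{1,1,0,3,3} = 2
G(20) = mex{1,1,0,0,3} = 2
G(21) = mex{2,1,0,0,0} = 3
G(22) = mex{2,2,1,0,0} = 3
G(23) = mex{2,2,1,1,0} = 3
G(24) = mex{3,2,1,1,1} = 0
G_B(24) = 0.
Combined Grundy value = 1 ⊕ 0 = 1.
A winning move leaves total XOR = 0, i.e. changes one component's Grundy value g to g ⊕ X where X is the current total.
Pile A: need g' = 1⊕1 = 0. Options: 25−1→G=0, 25−3→G=0, 25−8→G=0. Hits: 3.
Pile B: need g' = 0⊕1 = 1. Options: 24−3→G=3, 24−4→G=2, 24−7→G=1, 24−8→G=1, 24−9→G=1. Hits: 3.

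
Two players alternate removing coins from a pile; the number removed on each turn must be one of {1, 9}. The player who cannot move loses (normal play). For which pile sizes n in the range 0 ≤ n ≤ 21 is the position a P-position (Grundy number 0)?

0, 2, 4, 6, 8, 10, 12, 14, 16, 18, 20

n :  0  1  2  3  4  5  6  7  8  9 10 11 12 13 14 15 16 17 18 19 20 21
G :  0  1  0  1  0  1  0  1  0  1  0  1  0  1  0  1  0  1  0  1  0  1
P-positions are exactly the n with G(n) = 0.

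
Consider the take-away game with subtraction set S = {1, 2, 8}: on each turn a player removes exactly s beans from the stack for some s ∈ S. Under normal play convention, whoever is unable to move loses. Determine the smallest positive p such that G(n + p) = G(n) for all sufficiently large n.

G(0) = 0
G(1) = mex{0} = 1
G(2) = mex{1,0} = 2
G(3) = mex{2,1} = 0
G(4) = mex{0,2} = 1
G(5) = mex{1,0} = 2
G(6) = mex{2,1} = 0
G(7) = mex{0,2} = 1
G(8) = mex{1,0,0} = 2
G(9) = mex{2,1,1} = 0
G(10) = mex{0,2,2} = 1
G(11) = mex{1,0,0} = 2
G(12) = mex{2,1,1} = 0
G(13) = mex{0,2,2} = 1
G(14) = mex{1,0,0} = 2
G(n+3) = G(n) holds for n = 0,…,7 (a full window of length max(S) = 8), so the sequence is purely periodic with period 3.

3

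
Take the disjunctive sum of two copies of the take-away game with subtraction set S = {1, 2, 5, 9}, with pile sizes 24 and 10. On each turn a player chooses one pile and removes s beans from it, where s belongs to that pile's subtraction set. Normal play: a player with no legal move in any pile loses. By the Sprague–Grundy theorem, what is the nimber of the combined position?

1

All piles use S = {1, 2, 5, 9}:
G(0) = 0
G(1) = mex{0} = 1
G(2) = mex{1,0} = 2
G(3) = mex{2,1} = 0
G(4) = mex{0,2} = 1
G(5) = mex{1,0,0} = 2
G(6) = mex{2,1,1} = 0
G(7) = mex{0,2,2} = 1
G(8) = mex{1,0,0} = 2
G(9) = mex{2,1,1,0} = 3
G(10) = mex{3,2,2,1} = 0
G(11) = mex{0,3,0,2} = 1
G(12) = mex{1,0,1,0} = 2
G(13) = mex{2,1,2,1} = 0
G(14) = mex{0,2,3,2} = 1
G(15) = mex{1,0,0,0} = 2
G(16) = mex{2,1,1,1} = 0
G(17) = mex{0,2,2,2} = 1
G(18) = mex{1,0,0,3} = 2
G(19) = mex{2,1,1,0} = 3
G(20) = mex{3,2,2,1} = 0
G(21) = mex{0,3,0,2} = 1
G(22) = mex{1,0,1,0} = 2
G(23) = mex{2,1,2,1} = 0
G(24) = mex{0,2,3,2} = 1
Pile A: G(24) = 1.
Pile B: G(10) = 0.
Combined Grundy value = 1 ⊕ 0 = 1.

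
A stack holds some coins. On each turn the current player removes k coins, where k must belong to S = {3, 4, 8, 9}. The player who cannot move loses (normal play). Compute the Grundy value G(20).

G(0) = 0
G(1) = mex{} = 0
G(2) = mex{} = 0
G(3) = mex{0} = 1
G(4) = mex{0,0} = 1
G(5) = mex{0,0} = 1
G(6) = mex{1,0} = 2
G(7) = mex{1,1} = 0
G(8) = mex{1,1,0} = 2
G(9) = mex{2,1,0,0} = 3
G(10) = mex{0,2,0,0} = 1
G(11) = mex{2,0,1,0} = 3
G(12) = mex{3,2,1,1} = 0
G(13) = mex{1,3,1,1} = 0
G(14) = mex{3,1,2,1} = 0
G(15) = mex{0,3,0,2} = 1
G(16) = mex{0,0,2,0} = 1
G(17) = mex{0,0,3,2} = 1
G(18) = mex{1,0,1,3} = 2
G(19) = mex{1,1,3,1} = 0
G(20) = mex{1,1,0,3} = 2

2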